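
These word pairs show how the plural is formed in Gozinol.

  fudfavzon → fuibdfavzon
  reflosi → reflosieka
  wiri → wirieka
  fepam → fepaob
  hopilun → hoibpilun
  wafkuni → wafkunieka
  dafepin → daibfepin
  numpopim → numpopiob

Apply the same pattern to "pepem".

"pepem" ends in -m. The stems ending in -m (numpopim → numpopiob, fepam → fepaob) drop the final letter and add -ob.
So pepem → pepeob.

pepeob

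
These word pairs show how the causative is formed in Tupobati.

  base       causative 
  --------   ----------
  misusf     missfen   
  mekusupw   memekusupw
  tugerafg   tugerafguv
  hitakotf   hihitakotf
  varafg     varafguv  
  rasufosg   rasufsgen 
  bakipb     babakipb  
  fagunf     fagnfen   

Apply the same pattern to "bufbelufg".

hitakotf and misusf both end in -f yet inflect differently (hihitakotf, missfen), so the final letter is not what conditions the rule; the second-to-last letter is.
"bufbelufg" has second-to-last letter 'f'. The stems whose second-to-last letter is 'f' (varafg → varafguv, tugerafg → tugerafguv) add -uv.
So bufbelufg → bufbelufguv.

bufbelufguv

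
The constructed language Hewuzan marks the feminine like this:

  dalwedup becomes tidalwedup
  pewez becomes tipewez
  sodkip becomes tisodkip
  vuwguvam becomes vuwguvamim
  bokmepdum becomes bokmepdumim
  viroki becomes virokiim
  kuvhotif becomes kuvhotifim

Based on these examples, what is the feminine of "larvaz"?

dalwedup and bokmepdum both have last vowel 'u' yet inflect differently (tidalwedup, bokmepdumim), so the last vowel is not what conditions the rule; the final letter is.
"larvaz" ends in -z. The one such stem in the data (pewez → tipewez) adds the prefix ti-, so the same rule applies.
The other pattern: stems ending in -f, -i or -m add -im.
So larvaz → tilarvaz.

tilarvaz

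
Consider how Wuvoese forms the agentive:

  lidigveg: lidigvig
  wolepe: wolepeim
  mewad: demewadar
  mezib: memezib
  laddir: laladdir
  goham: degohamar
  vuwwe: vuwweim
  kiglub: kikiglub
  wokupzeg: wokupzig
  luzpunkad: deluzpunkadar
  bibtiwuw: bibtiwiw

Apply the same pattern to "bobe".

bobeim

kiglub and bibtiwuw both have last vowel 'u' yet inflect differently (kikiglub, bibtiwiw), so the last vowel is not what conditions the rule; the final letter is.
"bobe" ends in -e. The stems ending in -e (wolepe → wolepeim, vuwwe → vuwweim) add -im.
The other patterns: stems ending in -d or -m add de- … -ar around the stem; stems ending in -b or -r repeat the first consonant+vowel as a prefix; stems ending in -g or -w change the last vowel to 'i'.
So bobe → bobeim.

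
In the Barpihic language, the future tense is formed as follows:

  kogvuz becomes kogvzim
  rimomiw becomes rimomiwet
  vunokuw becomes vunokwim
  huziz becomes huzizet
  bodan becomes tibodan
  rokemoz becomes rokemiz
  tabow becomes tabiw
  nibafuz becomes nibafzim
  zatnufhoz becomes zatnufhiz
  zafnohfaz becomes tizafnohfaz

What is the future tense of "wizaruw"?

wizarwim

"wizaruw" has last vowel 'u'. The stems whose last vowel is 'u' (vunokuw → vunokwim, kogvuz → kogvzim, nibafuz → nibafzim) delete the last vowel and add -im.
So wizaruw → wizarwim.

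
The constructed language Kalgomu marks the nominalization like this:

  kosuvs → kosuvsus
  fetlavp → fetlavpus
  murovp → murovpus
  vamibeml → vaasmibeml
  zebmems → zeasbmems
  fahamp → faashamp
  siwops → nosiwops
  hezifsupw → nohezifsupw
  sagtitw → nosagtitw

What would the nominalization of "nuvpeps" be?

kosuvs and zebmems both end in -s yet inflect differently (kosuvsus, zeasbmems), so the final letter is not what conditions the rule; the second-to-last letter is.
"nuvpeps" has second-to-last letter 'p'. The stems whose second-to-last letter is 'p' (siwops → nosiwops, hezifsupw → nohezifsupw) add the prefix no-.
The other patterns: stems whose second-to-last letter is 'v' add -us; stems whose second-to-last letter is 'm' insert -as- after the first vowel.
So nuvpeps → nonuvpeps.

nonuvpeps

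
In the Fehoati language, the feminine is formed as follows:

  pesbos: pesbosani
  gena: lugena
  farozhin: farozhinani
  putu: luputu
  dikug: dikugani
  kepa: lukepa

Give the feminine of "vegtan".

vegtanani

putu and dikug both have last vowel 'u' yet inflect differently (luputu, dikugani), so the last vowel is not what conditions the rule; whether the stem ends in a vowel or a consonant is.
"vegtan" ends in a consonant. The stems ending in a consonant (farozhin → farozhinani, dikug → dikugani, pesbos → pesbosani) add -ani.
So vegtan → vegtanani.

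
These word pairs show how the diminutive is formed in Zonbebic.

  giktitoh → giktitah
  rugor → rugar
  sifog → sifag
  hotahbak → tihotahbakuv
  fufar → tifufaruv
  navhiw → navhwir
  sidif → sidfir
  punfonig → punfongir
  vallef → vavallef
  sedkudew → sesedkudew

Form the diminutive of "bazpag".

rugor and fufar both end in -r yet inflect differently (rugar, tifufaruv), so the final letter is not what conditions the rule; the last vowel is.
"bazpag" has last vowel 'a'. The stems whose last vowel is 'a' (hotahbak → tihotahbakuv, fufar → tifufaruv) add ti- … -uv around the stem.
So bazpag → tibazpaguv.

tibazpaguv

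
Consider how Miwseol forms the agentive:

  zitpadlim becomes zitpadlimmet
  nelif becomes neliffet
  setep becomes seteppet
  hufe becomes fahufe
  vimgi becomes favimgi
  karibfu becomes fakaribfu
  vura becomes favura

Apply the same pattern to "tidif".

tidiffet

"tidif" ends in a consonant. The stems ending in a consonant (zitpadlim → zitpadlimmet, nelif → neliffet, setep → seteppet) double the final consonant and add -et.
So tidif → tidiffet.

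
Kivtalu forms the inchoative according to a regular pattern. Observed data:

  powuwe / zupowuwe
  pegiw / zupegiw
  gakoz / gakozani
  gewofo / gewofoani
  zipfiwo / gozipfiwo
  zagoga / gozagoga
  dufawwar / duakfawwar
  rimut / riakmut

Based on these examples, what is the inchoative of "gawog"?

"gawog" begins with g-. The stems beginning with g- (gakoz → gakozani, gewofo → gewofoani) add -ani.
So gawog → gawogani.

gawogani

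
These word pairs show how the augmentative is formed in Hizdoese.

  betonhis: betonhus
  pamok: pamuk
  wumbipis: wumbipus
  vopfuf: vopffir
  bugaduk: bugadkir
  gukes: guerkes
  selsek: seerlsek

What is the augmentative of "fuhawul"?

fuhawlir

pamok and bugaduk both end in -k yet inflect differently (pamuk, bugadkir), so the final letter is not what conditions the rule; the last vowel is.
"fuhawul" has last vowel 'u'. The stems whose last vowel is 'u' (vopfuf → vopffir, bugaduk → bugadkir) delete the last vowel and add -ir.
So fuhawul → fuhawlir.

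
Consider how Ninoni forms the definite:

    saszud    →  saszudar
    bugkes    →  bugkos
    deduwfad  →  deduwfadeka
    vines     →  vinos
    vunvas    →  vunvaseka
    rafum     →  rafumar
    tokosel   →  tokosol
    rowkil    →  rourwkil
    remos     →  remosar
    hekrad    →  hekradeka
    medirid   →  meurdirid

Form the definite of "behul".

vines and remos both end in -s yet inflect differently (vinos, remosar), so the final letter is not what conditions the rule; the last vowel is.
"behul" has last vowel 'u'. The stems whose last vowel is 'u' (rafum → rafumar, saszud → saszudar) add -ar.
So behul → behular.

behular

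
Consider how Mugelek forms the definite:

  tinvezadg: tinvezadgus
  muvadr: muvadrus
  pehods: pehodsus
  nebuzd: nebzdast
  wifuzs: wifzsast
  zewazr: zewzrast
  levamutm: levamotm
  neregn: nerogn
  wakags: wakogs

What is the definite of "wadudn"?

wadudnus

pehods and wifuzs both end in -s yet inflect differently (pehodsus, wifzsast), so the final letter is not what conditions the rule; the second-to-last letter is.
"wadudn" has second-to-last letter 'd'. The stems whose second-to-last letter is 'd' (tinvezadg → tinvezadgus, muvadr → muvadrus, pehods → pehodsus) add -us.
The other patterns: stems whose second-to-last letter is 'z' delete the last vowel and add -ast; stems whose second-to-last letter is 'g' or 't' change the last vowel to 'o'.
So wadudn → wadudnus.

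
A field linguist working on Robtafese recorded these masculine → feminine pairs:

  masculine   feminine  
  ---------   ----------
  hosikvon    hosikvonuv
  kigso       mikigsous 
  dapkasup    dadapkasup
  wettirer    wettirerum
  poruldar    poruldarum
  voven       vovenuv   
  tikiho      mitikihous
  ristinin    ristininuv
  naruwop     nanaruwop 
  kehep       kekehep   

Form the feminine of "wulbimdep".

wuwulbimdep

tikiho and naruwop both have last vowel 'o' yet inflect differently (mitikihous, nanaruwop), so the last vowel is not what conditions the rule; the final letter is.
"wulbimdep" ends in -p. The stems ending in -p (naruwop → nanaruwop, dapkasup → dadapkasup, kehep → kekehep) repeat the first consonant+vowel as a prefix.
So wulbimdep → wuwulbimdep.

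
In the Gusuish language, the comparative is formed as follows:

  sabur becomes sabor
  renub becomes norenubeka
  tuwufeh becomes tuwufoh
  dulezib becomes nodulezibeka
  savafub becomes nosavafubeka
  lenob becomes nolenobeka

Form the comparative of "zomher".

zomhor

renub and sabur both have last vowel 'u' yet inflect differently (norenubeka, sabor), so the last vowel is not what conditions the rule; the final letter is.
"zomher" ends in -r. The one such stem in the data (sabur → sabor) changes the last vowel to 'o' (as does tuwufeh), so the same rule applies.
So zomher → zomhor.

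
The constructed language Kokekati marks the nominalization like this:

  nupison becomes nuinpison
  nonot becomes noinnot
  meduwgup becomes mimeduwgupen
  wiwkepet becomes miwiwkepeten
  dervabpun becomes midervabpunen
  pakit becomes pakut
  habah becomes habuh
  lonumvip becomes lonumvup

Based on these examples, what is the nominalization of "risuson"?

riinsuson

"risuson" has last vowel 'o'. The stems whose last vowel is 'o' (nupison → nuinpison, nonot → noinnot) insert -in- after the first vowel.
The other patterns: stems whose last vowel is 'e' or 'u' add mi- … -en around the stem; stems whose last vowel is 'a' or 'i' change the last vowel to 'u'.
So risuson → riinsuson.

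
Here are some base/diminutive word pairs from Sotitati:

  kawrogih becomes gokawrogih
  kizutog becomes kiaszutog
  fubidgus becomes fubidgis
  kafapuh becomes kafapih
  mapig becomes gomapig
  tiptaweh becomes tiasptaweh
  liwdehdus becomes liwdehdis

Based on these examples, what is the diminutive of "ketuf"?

"ketuf" has last vowel 'u'. The stems whose last vowel is 'u' (kafapuh → kafapih, fubidgus → fubidgis, liwdehdus → liwdehdis) change the last vowel to 'i'.
The other patterns: stems whose last vowel is 'i' add the prefix go-; stems whose last vowel is 'e' or 'o' insert -as- after the first vowel.
So ketuf → ketif.

ketif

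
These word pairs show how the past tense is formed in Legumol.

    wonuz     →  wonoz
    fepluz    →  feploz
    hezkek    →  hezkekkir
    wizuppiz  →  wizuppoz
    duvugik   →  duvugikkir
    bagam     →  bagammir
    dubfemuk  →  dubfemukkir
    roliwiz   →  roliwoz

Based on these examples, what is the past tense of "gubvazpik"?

"gubvazpik" ends in -k. The stems ending in -k (hezkek → hezkekkir, duvugik → duvugikkir, dubfemuk → dubfemukkir) double the final consonant and add -ir.
The other pattern: stems ending in -z change the last vowel to 'o'.
So gubvazpik → gubvazpikkir.

gubvazpikkir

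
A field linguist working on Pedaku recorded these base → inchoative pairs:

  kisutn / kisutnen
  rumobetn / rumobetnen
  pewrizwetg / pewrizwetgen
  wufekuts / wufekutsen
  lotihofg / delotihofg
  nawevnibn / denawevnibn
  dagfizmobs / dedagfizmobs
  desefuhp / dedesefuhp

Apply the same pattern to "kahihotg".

pewrizwetg and lotihofg both end in -g yet inflect differently (pewrizwetgen, delotihofg), so the final letter is not what conditions the rule; the second-to-last letter is.
"kahihotg" has second-to-last letter 't'. The stems whose second-to-last letter is 't' (kisutn → kisutnen, rumobetn → rumobetnen, pewrizwetg → pewrizwetgen) add -en.
The other pattern: stems whose second-to-last letter is 'b', 'f' or 'h' add the prefix de-.
So kahihotg → kahihotgen.

kahihotgen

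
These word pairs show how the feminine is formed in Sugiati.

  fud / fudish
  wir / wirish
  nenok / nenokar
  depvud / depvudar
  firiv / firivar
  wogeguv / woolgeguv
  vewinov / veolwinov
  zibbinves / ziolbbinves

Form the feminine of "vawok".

fud and depvud both end in -d yet inflect differently (fudish, depvudar), so the final letter is not what conditions the rule; the number of vowels is.
"vawok" has 2 vowels. The stems with 2 vowels (nenok → nenokar, depvud → depvudar, firiv → firivar) add -ar.
So vawok → vawokar.

vawokar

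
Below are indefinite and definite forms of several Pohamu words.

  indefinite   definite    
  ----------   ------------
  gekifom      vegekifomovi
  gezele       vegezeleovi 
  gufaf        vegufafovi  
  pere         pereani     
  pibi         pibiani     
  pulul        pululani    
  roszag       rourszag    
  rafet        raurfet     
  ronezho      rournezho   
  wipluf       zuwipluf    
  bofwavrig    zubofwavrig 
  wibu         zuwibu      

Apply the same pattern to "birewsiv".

gezele and pere both end in -e yet inflect differently (vegezeleovi, pereani), so the final letter is not what conditions the rule; the first letter is.
"birewsiv" begins with b-. The one such stem in the data (bofwavrig → zubofwavrig) adds the prefix zu-, so the same rule applies.
So birewsiv → zubirewsiv.

zubirewsiv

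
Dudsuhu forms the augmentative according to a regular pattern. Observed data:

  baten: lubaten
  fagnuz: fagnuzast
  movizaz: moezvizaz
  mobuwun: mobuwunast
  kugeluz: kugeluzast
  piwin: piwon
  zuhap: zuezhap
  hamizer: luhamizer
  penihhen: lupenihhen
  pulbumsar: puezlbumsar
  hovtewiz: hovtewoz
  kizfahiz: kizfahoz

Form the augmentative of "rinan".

rieznan

fagnuz and hovtewiz both end in -z yet inflect differently (fagnuzast, hovtewoz), so the final letter is not what conditions the rule; the last vowel is.
"rinan" has last vowel 'a'. The stems whose last vowel is 'a' (movizaz → moezvizaz, zuhap → zuezhap, pulbumsar → puezlbumsar) insert -ez- after the first vowel.
The other patterns: stems whose last vowel is 'u' add -ast; stems whose last vowel is 'i' change the last vowel to 'o'; stems whose last vowel is 'e' add the prefix lu-.
So rinan → rieznan.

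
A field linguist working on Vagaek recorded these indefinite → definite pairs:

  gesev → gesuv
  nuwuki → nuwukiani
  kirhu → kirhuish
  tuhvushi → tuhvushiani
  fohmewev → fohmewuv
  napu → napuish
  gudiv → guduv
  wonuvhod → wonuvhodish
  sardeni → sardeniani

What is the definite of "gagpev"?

gudiv and tuhvushi both have last vowel 'i' yet inflect differently (guduv, tuhvushiani), so the last vowel is not what conditions the rule; the final letter is.
"gagpev" ends in -v. The stems ending in -v (gesev → gesuv, gudiv → guduv, fohmewev → fohmewuv) change the last vowel to 'u'.
The other patterns: stems ending in -i add -ani; stems ending in -d or -u add -ish.
So gagpev → gagpuv.

gagpuv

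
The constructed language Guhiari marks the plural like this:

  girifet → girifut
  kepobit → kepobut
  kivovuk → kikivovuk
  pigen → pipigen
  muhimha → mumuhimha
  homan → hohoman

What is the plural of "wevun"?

girifet and pigen both have last vowel 'e' yet inflect differently (girifut, pipigen), so the last vowel is not what conditions the rule; the final letter is.
"wevun" ends in -n. The stems ending in -n (pigen → pipigen, homan → hohoman) repeat the first consonant+vowel as a prefix.
So wevun → wewevun.

wewevun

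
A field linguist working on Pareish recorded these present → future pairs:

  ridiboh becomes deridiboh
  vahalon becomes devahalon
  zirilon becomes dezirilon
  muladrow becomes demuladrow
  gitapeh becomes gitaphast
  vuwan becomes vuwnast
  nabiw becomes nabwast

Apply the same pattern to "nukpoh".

ridiboh and gitapeh both end in -h yet inflect differently (deridiboh, gitaphast), so the final letter is not what conditions the rule; the last vowel is.
"nukpoh" has last vowel 'o'. The stems whose last vowel is 'o' (ridiboh → deridiboh, vahalon → devahalon, zirilon → dezirilon) add the prefix de-.
So nukpoh → denukpoh.

denukpoh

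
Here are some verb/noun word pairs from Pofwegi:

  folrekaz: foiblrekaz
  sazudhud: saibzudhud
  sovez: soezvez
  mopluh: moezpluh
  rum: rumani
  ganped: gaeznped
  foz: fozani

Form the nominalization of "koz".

"koz" has 1 vowel. The stems with 1 vowel (foz → fozani, rum → rumani) add -ani.
The other patterns: stems with 2 vowels insert -ez- after the first vowel; stems with 3 vowels insert -ib- after the first vowel.
So koz → kozani.

kozani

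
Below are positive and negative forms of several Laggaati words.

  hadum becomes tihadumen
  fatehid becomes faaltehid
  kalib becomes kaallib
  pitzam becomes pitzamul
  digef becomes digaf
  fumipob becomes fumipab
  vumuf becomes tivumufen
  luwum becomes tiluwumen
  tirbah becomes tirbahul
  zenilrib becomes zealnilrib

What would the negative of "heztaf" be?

pitzam and luwum both end in -m yet inflect differently (pitzamul, tiluwumen), so the final letter is not what conditions the rule; the last vowel is.
"heztaf" has last vowel 'a'. The stems whose last vowel is 'a' (tirbah → tirbahul, pitzam → pitzamul) add -ul.
The other patterns: stems whose last vowel is 'i' insert -al- after the first vowel; stems whose last vowel is 'u' add ti- … -en around the stem; stems whose last vowel is 'e' or 'o' change the last vowel to 'a'.
So heztaf → heztaful.

heztaful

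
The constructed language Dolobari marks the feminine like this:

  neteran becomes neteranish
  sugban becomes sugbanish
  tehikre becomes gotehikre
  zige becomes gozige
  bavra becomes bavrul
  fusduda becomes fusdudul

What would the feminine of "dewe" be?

godewe

fusduda and neteran both have last vowel 'a' yet inflect differently (fusdudul, neteranish), so the last vowel is not what conditions the rule; the final letter is.
"dewe" ends in -e. The stems ending in -e (tehikre → gotehikre, zige → gozige) add the prefix go-.
So dewe → godewe.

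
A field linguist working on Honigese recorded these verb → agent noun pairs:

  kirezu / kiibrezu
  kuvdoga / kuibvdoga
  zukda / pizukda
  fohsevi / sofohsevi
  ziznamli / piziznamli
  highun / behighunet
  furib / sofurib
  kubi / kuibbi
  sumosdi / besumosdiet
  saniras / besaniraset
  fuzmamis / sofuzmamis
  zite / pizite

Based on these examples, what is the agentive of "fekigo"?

"fekigo" begins with f-. The stems beginning with f- (fuzmamis → sofuzmamis, fohsevi → sofohsevi, furib → sofurib) add the prefix so-.
So fekigo → sofekigo.

sofekigo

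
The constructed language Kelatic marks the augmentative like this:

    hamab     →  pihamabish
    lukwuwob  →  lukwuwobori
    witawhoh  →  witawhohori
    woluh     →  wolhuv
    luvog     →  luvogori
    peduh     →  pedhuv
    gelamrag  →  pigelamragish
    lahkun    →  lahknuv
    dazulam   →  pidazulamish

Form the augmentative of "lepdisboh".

lepdisbohori

"lepdisboh" has last vowel 'o'. The stems whose last vowel is 'o' (luvog → luvogori, lukwuwob → lukwuwobori, witawhoh → witawhohori) add -ori.
The other patterns: stems whose last vowel is 'a' add pi- … -ish around the stem; stems whose last vowel is 'u' delete the last vowel and add -uv.
So lepdisboh → lepdisbohori.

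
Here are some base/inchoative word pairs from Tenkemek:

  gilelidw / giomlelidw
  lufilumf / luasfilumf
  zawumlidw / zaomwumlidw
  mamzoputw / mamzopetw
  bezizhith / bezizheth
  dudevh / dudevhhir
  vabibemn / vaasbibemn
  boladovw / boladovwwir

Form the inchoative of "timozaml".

gilelidw and mamzoputw both end in -w yet inflect differently (giomlelidw, mamzopetw), so the final letter is not what conditions the rule; the second-to-last letter is.
"timozaml" has second-to-last letter 'm'. The stems whose second-to-last letter is 'm' (vabibemn → vaasbibemn, lufilumf → luasfilumf) insert -as- after the first vowel.
The other patterns: stems whose second-to-last letter is 'd' insert -om- after the first vowel; stems whose second-to-last letter is 't' change the last vowel to 'e'; stems whose second-to-last letter is 'v' double the final consonant and add -ir.
So timozaml → tiasmozaml.

tiasmozaml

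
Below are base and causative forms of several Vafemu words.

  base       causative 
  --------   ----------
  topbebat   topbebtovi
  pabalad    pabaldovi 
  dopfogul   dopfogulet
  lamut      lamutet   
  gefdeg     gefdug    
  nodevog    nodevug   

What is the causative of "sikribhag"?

topbebat and lamut both end in -t yet inflect differently (topbebtovi, lamutet), so the final letter is not what conditions the rule; the last vowel is.
"sikribhag" has last vowel 'a'. The stems whose last vowel is 'a' (topbebat → topbebtovi, pabalad → pabaldovi) delete the last vowel and add -ovi.
The other patterns: stems whose last vowel is 'u' add -et; stems whose last vowel is 'e' or 'o' change the last vowel to 'u'.
So sikribhag → sikribhgovi.

sikribhgovi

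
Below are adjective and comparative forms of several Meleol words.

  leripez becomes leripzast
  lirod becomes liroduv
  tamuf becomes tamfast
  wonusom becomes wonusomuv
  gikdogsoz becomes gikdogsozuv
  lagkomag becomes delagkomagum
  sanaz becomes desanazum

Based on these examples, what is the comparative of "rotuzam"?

"rotuzam" has last vowel 'a'. The stems whose last vowel is 'a' (lagkomag → delagkomagum, sanaz → desanazum) add de- … -um around the stem.
The other patterns: stems whose last vowel is 'e' or 'u' delete the last vowel and add -ast; stems whose last vowel is 'o' add -uv.
So rotuzam → derotuzamum.

derotuzamum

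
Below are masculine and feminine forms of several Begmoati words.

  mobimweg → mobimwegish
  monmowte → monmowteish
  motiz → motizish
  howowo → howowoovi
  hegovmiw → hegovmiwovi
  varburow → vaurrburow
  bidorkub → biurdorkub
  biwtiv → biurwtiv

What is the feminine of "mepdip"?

"mepdip" begins with m-. The stems beginning with m- (mobimweg → mobimwegish, monmowte → monmowteish, motiz → motizish) add -ish.
The other patterns: stems beginning with h- add -ovi; stems beginning with b- or v- insert -ur- after the first vowel.
So mepdip → mepdipish.

mepdipish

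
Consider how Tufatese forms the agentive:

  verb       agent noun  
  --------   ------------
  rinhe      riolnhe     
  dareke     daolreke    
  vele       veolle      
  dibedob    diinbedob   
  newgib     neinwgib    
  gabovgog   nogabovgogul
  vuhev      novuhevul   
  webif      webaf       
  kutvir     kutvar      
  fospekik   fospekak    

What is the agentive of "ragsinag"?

dibedob and gabovgog both have last vowel 'o' yet inflect differently (diinbedob, nogabovgogul), so the last vowel is not what conditions the rule; the final letter is.
"ragsinag" ends in -g. The one such stem in the data (gabovgog → nogabovgogul) adds no- … -ul around the stem, so the same rule applies.
The other patterns: stems ending in -e insert -ol- after the first vowel; stems ending in -b insert -in- after the first vowel; stems ending in -f, -k or -r change the last vowel to 'a'.
So ragsinag → noragsinagul.

noragsinagul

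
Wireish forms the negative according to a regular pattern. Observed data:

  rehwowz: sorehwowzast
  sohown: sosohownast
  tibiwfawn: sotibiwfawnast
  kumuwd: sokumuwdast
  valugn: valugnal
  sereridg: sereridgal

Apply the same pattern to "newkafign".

sohown and valugn both end in -n yet inflect differently (sosohownast, valugnal), so the final letter is not what conditions the rule; the second-to-last letter is.
"newkafign" has second-to-last letter 'g'. The one such stem in the data (valugn → valugnal) adds -al, so the same rule applies.
So newkafign → newkafignal.

newkafignal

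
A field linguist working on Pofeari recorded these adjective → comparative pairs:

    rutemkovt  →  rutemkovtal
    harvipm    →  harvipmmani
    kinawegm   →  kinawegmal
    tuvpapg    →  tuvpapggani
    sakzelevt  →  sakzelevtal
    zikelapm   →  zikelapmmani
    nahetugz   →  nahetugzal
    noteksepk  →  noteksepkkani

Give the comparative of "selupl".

zikelapm and kinawegm both end in -m yet inflect differently (zikelapmmani, kinawegmal), so the final letter is not what conditions the rule; the second-to-last letter is.
"selupl" has second-to-last letter 'p'. The stems whose second-to-last letter is 'p' (noteksepk → noteksepkkani, zikelapm → zikelapmmani, tuvpapg → tuvpapggani) double the final consonant and add -ani.
The other pattern: stems whose second-to-last letter is 'g' or 'v' add -al.
So selupl → selupllani.

selupllani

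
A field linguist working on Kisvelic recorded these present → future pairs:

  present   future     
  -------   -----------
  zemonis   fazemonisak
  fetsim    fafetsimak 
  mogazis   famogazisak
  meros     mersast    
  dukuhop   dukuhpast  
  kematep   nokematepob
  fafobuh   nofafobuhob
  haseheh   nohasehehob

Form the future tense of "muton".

zemonis and meros both end in -s yet inflect differently (fazemonisak, mersast), so the final letter is not what conditions the rule; the last vowel is.
"muton" has last vowel 'o'. The stems whose last vowel is 'o' (meros → mersast, dukuhop → dukuhpast) delete the last vowel and add -ast.
So muton → mutnast.

mutnast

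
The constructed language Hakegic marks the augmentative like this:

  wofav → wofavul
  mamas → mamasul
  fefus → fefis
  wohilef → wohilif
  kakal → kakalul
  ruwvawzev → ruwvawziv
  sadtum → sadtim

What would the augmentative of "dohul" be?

dohil

"dohul" has last vowel 'u'. The stems whose last vowel is 'u' (fefus → fefis, sadtum → sadtim) change the last vowel to 'i'.
So dohul → dohil.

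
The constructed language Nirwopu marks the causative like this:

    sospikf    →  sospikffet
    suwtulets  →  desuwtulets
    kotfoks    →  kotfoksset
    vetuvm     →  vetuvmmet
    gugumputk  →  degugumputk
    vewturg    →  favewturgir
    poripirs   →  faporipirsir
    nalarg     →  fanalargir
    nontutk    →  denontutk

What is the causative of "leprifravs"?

leprifravsset

suwtulets and poripirs both end in -s yet inflect differently (desuwtulets, faporipirsir), so the final letter is not what conditions the rule; the second-to-last letter is.
"leprifravs" has second-to-last letter 'v'. The one such stem in the data (vetuvm → vetuvmmet) doubles the final consonant and adds -et (as do sospikf, kotfoks), so the same rule applies.
So leprifravs → leprifravsset.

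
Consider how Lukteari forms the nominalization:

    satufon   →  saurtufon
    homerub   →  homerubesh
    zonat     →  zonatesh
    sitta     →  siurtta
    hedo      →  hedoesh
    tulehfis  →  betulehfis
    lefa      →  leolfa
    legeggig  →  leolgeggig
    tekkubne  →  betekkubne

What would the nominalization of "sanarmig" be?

saurnarmig

"sanarmig" begins with s-. The stems beginning with s- (satufon → saurtufon, sitta → siurtta) insert -ur- after the first vowel.
The other patterns: stems beginning with h- or z- add -esh; stems beginning with l- insert -ol- after the first vowel; stems beginning with t- add the prefix be-.
So sanarmig → saurnarmig.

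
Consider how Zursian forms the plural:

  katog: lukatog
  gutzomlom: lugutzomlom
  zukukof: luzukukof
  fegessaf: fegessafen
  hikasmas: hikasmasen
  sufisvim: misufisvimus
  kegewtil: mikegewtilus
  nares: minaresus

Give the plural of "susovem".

misusovemus

zukukof and fegessaf both end in -f yet inflect differently (luzukukof, fegessafen), so the final letter is not what conditions the rule; the last vowel is.
"susovem" has last vowel 'e'. The one such stem in the data (nares → minaresus) adds mi- … -us around the stem, so the same rule applies.
So susovem → misusovemus.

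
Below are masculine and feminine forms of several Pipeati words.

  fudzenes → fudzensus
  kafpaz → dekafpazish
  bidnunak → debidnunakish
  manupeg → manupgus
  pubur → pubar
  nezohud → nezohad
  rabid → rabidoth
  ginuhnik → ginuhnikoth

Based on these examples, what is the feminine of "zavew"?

zavwus

nezohud and rabid both end in -d yet inflect differently (nezohad, rabidoth), so the final letter is not what conditions the rule; the last vowel is.
"zavew" has last vowel 'e'. The stems whose last vowel is 'e' (fudzenes → fudzensus, manupeg → manupgus) delete the last vowel and add -us.
The other patterns: stems whose last vowel is 'u' change the last vowel to 'a'; stems whose last vowel is 'a' add de- … -ish around the stem; stems whose last vowel is 'i' add -oth.
So zavew → zavwus.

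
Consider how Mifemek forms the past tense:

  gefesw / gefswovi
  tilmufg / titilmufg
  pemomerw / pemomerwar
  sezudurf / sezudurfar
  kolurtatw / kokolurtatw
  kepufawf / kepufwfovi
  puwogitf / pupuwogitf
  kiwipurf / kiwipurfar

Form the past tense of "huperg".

kiwipurf and kepufawf both end in -f yet inflect differently (kiwipurfar, kepufwfovi), so the final letter is not what conditions the rule; the second-to-last letter is.
"huperg" has second-to-last letter 'r'. The stems whose second-to-last letter is 'r' (kiwipurf → kiwipurfar, pemomerw → pemomerwar, sezudurf → sezudurfar) add -ar.
The other patterns: stems whose second-to-last letter is 's' or 'w' delete the last vowel and add -ovi; stems whose second-to-last letter is 'f' or 't' repeat the first consonant+vowel as a prefix.
So huperg → hupergar.

hupergar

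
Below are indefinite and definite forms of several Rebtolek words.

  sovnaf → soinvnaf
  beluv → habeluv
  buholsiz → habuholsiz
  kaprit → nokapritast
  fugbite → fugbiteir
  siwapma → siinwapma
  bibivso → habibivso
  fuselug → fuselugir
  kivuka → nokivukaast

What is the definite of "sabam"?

siwapma and kivuka both end in -a yet inflect differently (siinwapma, nokivukaast), so the final letter is not what conditions the rule; the first letter is.
"sabam" begins with s-. The stems beginning with s- (sovnaf → soinvnaf, siwapma → siinwapma) insert -in- after the first vowel.
So sabam → sainbam.

sainbam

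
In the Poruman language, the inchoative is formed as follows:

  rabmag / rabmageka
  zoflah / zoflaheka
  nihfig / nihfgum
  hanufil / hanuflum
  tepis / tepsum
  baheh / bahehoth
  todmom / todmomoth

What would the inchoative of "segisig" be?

segisgum

rabmag and nihfig both end in -g yet inflect differently (rabmageka, nihfgum), so the final letter is not what conditions the rule; the last vowel is.
"segisig" has last vowel 'i'. The stems whose last vowel is 'i' (nihfig → nihfgum, hanufil → hanuflum, tepis → tepsum) delete the last vowel and add -um.
So segisig → segisgum.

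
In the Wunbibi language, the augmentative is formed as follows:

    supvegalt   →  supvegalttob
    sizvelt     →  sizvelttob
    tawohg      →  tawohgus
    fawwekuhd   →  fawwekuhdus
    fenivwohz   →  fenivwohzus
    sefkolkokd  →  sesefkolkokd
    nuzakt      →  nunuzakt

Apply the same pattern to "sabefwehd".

fawwekuhd and sefkolkokd both end in -d yet inflect differently (fawwekuhdus, sesefkolkokd), so the final letter is not what conditions the rule; the second-to-last letter is.
"sabefwehd" has second-to-last letter 'h'. The stems whose second-to-last letter is 'h' (tawohg → tawohgus, fawwekuhd → fawwekuhdus, fenivwohz → fenivwohzus) add -us.
The other patterns: stems whose second-to-last letter is 'l' double the final consonant and add -ob; stems whose second-to-last letter is 'k' repeat the first consonant+vowel as a prefix.
So sabefwehd → sabefwehdus.

sabefwehdus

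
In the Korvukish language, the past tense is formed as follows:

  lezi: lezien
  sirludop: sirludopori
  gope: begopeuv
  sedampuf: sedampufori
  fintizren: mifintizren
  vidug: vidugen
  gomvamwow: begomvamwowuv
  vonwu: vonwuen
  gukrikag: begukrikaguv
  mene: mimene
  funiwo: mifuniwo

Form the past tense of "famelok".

mifamelok

"famelok" begins with f-. The stems beginning with f- (funiwo → mifuniwo, fintizren → mifintizren) add the prefix mi-.
The other patterns: stems beginning with g- add be- … -uv around the stem; stems beginning with s- add -ori; stems beginning with l- or v- add -en.
So famelok → mifamelok.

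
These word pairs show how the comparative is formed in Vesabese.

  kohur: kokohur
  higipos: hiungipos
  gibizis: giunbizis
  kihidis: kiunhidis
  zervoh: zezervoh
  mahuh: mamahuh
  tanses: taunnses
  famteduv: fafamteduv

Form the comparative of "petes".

peuntes

higipos and zervoh both have last vowel 'o' yet inflect differently (hiungipos, zezervoh), so the last vowel is not what conditions the rule; the final letter is.
"petes" ends in -s. The stems ending in -s (kihidis → kiunhidis, higipos → hiungipos, gibizis → giunbizis) insert -un- after the first vowel.
The other pattern: stems ending in -h, -r or -v repeat the first consonant+vowel as a prefix.
So petes → peuntes.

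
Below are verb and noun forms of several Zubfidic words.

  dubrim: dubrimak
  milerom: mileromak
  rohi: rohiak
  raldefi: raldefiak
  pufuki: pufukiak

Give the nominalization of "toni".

toniak

Every pair shown (dubrim → dubrimak, milerom → mileromak, rohi → rohiak, …) follows the same rule: add -ak.
So toni → toniak.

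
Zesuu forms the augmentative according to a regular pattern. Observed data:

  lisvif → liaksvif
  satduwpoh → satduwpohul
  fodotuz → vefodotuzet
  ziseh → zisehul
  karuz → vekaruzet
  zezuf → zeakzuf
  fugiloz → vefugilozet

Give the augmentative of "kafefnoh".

kafefnohul

fugiloz and satduwpoh both have last vowel 'o' yet inflect differently (vefugilozet, satduwpohul), so the last vowel is not what conditions the rule; the final letter is.
"kafefnoh" ends in -h. The stems ending in -h (ziseh → zisehul, satduwpoh → satduwpohul) add -ul.
So kafefnoh → kafefnohul.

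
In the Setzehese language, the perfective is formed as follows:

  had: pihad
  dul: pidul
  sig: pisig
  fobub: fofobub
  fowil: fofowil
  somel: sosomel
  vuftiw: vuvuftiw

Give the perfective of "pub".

pipub

dul and fowil both end in -l yet inflect differently (pidul, fofowil), so the final letter is not what conditions the rule; the number of vowels is.
"pub" has 1 vowel. The stems with 1 vowel (had → pihad, dul → pidul, sig → pisig) add the prefix pi-.
The other pattern: stems with 2 vowels repeat the first consonant+vowel as a prefix.
So pub → pipub.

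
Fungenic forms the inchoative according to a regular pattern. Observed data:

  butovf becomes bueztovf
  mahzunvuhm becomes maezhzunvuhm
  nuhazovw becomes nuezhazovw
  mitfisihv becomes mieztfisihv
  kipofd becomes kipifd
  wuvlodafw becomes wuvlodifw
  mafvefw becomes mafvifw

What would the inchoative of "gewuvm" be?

geezwuvm

"gewuvm" has second-to-last letter 'v'. The stems whose second-to-last letter is 'v' (butovf → bueztovf, nuhazovw → nuezhazovw) insert -ez- after the first vowel.
The other pattern: stems whose second-to-last letter is 'f' change the last vowel to 'i'.
So gewuvm → geezwuvm.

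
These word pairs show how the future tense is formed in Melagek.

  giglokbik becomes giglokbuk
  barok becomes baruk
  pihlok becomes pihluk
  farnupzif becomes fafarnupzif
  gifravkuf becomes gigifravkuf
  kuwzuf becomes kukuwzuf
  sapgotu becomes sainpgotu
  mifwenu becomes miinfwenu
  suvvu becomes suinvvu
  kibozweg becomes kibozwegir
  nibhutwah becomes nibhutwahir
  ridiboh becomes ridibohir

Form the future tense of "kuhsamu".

giglokbik and farnupzif both have last vowel 'i' yet inflect differently (giglokbuk, fafarnupzif), so the last vowel is not what conditions the rule; the final letter is.
"kuhsamu" ends in -u. The stems ending in -u (sapgotu → sainpgotu, mifwenu → miinfwenu, suvvu → suinvvu) insert -in- after the first vowel.
The other patterns: stems ending in -k change the last vowel to 'u'; stems ending in -f repeat the first consonant+vowel as a prefix; stems ending in -g or -h add -ir.
So kuhsamu → kuinhsamu.

kuinhsamu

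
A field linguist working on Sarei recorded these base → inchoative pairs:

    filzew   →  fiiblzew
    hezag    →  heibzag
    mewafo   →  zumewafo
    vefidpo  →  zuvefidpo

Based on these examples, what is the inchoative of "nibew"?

"nibew" ends in a consonant. The stems ending in a consonant (filzew → fiiblzew, hezag → heibzag) insert -ib- after the first vowel.
The other pattern: stems ending in a vowel add the prefix zu-.
So nibew → niibbew.

niibbew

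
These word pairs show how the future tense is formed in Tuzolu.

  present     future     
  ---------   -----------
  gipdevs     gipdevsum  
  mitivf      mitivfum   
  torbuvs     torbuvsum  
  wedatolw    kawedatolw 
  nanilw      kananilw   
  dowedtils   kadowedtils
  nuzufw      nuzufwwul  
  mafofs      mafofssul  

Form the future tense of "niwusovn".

gipdevs and dowedtils both end in -s yet inflect differently (gipdevsum, kadowedtils), so the final letter is not what conditions the rule; the second-to-last letter is.
"niwusovn" has second-to-last letter 'v'. The stems whose second-to-last letter is 'v' (gipdevs → gipdevsum, mitivf → mitivfum, torbuvs → torbuvsum) add -um.
So niwusovn → niwusovnum.

niwusovnum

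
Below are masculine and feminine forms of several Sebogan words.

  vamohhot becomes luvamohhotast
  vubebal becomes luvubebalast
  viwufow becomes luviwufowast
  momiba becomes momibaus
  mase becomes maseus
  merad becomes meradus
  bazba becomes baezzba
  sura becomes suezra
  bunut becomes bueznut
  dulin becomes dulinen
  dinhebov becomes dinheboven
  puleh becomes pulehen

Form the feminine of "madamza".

"madamza" begins with m-. The stems beginning with m- (momiba → momibaus, mase → maseus, merad → meradus) add -us.
So madamza → madamzaus.

madamzaus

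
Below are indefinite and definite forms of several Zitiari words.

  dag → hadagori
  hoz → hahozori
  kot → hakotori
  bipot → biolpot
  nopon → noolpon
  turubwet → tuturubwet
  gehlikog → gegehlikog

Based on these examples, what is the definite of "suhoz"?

suolhoz

kot and bipot both end in -t yet inflect differently (hakotori, biolpot), so the final letter is not what conditions the rule; the number of vowels is.
"suhoz" has 2 vowels. The stems with 2 vowels (bipot → biolpot, nopon → noolpon) insert -ol- after the first vowel.
So suhoz → suolhoz.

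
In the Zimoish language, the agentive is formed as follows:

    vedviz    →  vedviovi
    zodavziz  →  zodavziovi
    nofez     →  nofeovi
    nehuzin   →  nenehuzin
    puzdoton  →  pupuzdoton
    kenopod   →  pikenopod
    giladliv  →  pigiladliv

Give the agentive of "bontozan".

vedviz and nehuzin both have last vowel 'i' yet inflect differently (vedviovi, nenehuzin), so the last vowel is not what conditions the rule; the final letter is.
"bontozan" ends in -n. The stems ending in -n (nehuzin → nenehuzin, puzdoton → pupuzdoton) repeat the first consonant+vowel as a prefix.
The other patterns: stems ending in -z drop the final letter and add -ovi; stems ending in -d or -v add the prefix pi-.
So bontozan → bobontozan.

bobontozan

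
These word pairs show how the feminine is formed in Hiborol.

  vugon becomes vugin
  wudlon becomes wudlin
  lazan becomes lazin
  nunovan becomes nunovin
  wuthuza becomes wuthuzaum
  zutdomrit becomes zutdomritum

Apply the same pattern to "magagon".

nunovan and wuthuza both have last vowel 'a' yet inflect differently (nunovin, wuthuzaum), so the last vowel is not what conditions the rule; the final letter is.
"magagon" ends in -n. The stems ending in -n (wudlon → wudlin, nunovan → nunovin, vugon → vugin) change the last vowel to 'i'.
So magagon → magagin.

magagin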